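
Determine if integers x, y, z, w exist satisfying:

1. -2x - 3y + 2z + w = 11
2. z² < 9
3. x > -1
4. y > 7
Yes

Take x = 0, y = 8, z = 0, w = 35. Substituting into each constraint:
  (1) -2(0) - 3(8) + 2(0) + 35 = 11 ✓
  (2) z² = (0)² = 0, and 0 < 9 ✓
  (3) 0 > -1 ✓
  (4) 8 > 7 ✓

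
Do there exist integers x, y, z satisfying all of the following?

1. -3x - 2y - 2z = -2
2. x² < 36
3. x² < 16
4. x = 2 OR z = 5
Yes

Take x = 2, y = -2, z = 0. Substituting into each constraint:
  (1) -3(2) - 2(-2) - 2(0) = -2 ✓
  (2) x² = (2)² = 4, and 4 < 36 ✓
  (3) x² = (2)² = 4, and 4 < 16 ✓
  (4) x = 2, target 2 ✓ (first branch holds)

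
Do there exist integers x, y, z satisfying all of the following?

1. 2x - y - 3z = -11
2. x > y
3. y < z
Yes

Take x = 2, y = 0, z = 5. Substituting into each constraint:
  (1) 2(2) + 0 - 3(5) = -11 ✓
  (2) 2 > 0 ✓
  (3) 0 < 5 ✓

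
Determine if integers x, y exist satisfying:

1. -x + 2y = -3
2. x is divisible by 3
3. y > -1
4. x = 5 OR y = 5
No

A contradictory subset is {-x + 2y = -3, x is divisible by 3, x = 5 OR y = 5}. No integer assignment can satisfy these jointly:

  - -x + 2y = -3: is a linear equation tying the variables together
  - x is divisible by 3: restricts x to multiples of 3
  - x = 5 OR y = 5: forces a choice: either x = 5 or y = 5

Split on the disjunction (x = 5 OR y = 5):
  • If x = 5: this contradicts the divisibility constraint — 5 is not a multiple of 3.
  • If y = 5: with y = 5, writing x = 3x', every remaining term of the linear equation is divisible by 3, so the left side is ≡ 0 (mod 3); but the right side -13 ≡ 2 (mod 3). No integers can satisfy it.
Both branches are infeasible, so the system has no integer solution.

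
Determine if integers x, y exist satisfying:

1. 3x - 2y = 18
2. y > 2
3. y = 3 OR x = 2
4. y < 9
Yes

Take x = 8, y = 3. Substituting into each constraint:
  (1) 3(8) - 2(3) = 18 ✓
  (2) 3 > 2 ✓
  (3) y = 3, target 3 ✓ (first branch holds)
  (4) 3 < 9 ✓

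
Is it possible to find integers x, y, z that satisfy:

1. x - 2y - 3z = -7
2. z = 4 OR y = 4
Yes

Take x = 1, y = 4, z = 0. Substituting into each constraint:
  (1) 1 - 2(4) - 3(0) = -7 ✓
  (2) y = 4, target 4 ✓ (second branch holds)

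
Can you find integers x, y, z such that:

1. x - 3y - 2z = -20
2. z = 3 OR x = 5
Yes

Take x = 5, y = 9, z = -1. Substituting into each constraint:
  (1) 5 - 3(9) - 2(-1) = -20 ✓
  (2) x = 5, target 5 ✓ (second branch holds)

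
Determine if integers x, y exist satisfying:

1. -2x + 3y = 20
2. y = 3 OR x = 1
No

The full constraint system is jointly infeasible over the integers. Each constraint and what it forces:

  - -2x + 3y = 20: is a linear equation tying the variables together
  - y = 3 OR x = 1: forces a choice: either y = 3 or x = 1

Split on the disjunction (y = 3 OR x = 1):
  • If y = 3: with y = 3, every remaining term of the linear equation is divisible by 2, so the left side is ≡ 0 (mod 2); but the right side 11 ≡ 1 (mod 2). No integers can satisfy it.
  • If x = 1: with x = 1, every remaining term of the linear equation is divisible by 3, so the left side is ≡ 0 (mod 3); but the right side 22 ≡ 1 (mod 3). No integers can satisfy it.
Both branches are infeasible, so the system has no integer solution.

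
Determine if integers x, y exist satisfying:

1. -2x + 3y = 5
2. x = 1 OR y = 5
Yes

Take x = 5, y = 5. Substituting into each constraint:
  (1) -2(5) + 3(5) = 5 ✓
  (2) y = 5, target 5 ✓ (second branch holds)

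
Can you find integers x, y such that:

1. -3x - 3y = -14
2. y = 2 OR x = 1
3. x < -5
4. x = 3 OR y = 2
No

Even the single constraint (-3x - 3y = -14) is infeasible over the integers.

  - -3x - 3y = -14: every term on the left is divisible by 3, so the LHS ≡ 0 (mod 3), but the RHS -14 is not — no integer solution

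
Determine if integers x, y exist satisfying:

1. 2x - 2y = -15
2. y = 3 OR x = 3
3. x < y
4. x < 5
No

Even the single constraint (2x - 2y = -15) is infeasible over the integers.

  - 2x - 2y = -15: every term on the left is divisible by 2, so the LHS ≡ 0 (mod 2), but the RHS -15 is not — no integer solution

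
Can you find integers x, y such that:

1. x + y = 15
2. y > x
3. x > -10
Yes

Take x = 7, y = 8. Substituting into each constraint:
  (1) 7 + 8 = 15 ✓
  (2) 8 > 7 ✓
  (3) 7 > -10 ✓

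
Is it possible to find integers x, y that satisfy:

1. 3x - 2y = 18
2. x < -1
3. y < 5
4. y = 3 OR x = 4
No

A contradictory subset is {3x - 2y = 18, x < -1, y = 3 OR x = 4}. No integer assignment can satisfy these jointly:

  - 3x - 2y = 18: is a linear equation tying the variables together
  - x < -1: bounds one variable relative to a constant
  - y = 3 OR x = 4: forces a choice: either y = 3 or x = 4

Split on the disjunction (y = 3 OR x = 4):
  • If y = 3: the equation forces x = 8, which contradicts the bound x ≤ -2.
  • If x = 4: this contradicts the bound x ≤ -2.
Both branches are infeasible, so the system has no integer solution.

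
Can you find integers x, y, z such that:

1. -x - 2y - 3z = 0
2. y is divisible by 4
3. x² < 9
Yes

Take x = 0, y = 0, z = 0. Substituting into each constraint:
  (1) 0 - 2(0) - 3(0) = 0 ✓
  (2) 0 = 4 × 0, remainder 0 ✓
  (3) x² = (0)² = 0, and 0 < 9 ✓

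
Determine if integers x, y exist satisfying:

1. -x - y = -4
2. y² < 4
Yes

Take x = 4, y = 0. Substituting into each constraint:
  (1) (-4) + 0 = -4 ✓
  (2) y² = (0)² = 0, and 0 < 4 ✓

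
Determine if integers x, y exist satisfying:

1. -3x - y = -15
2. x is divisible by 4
Yes

Take x = 0, y = 15. Substituting into each constraint:
  (1) -3(0) + (-15) = -15 ✓
  (2) 0 = 4 × 0, remainder 0 ✓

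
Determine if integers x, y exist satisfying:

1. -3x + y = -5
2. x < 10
Yes

Take x = 0, y = -5. Substituting into each constraint:
  (1) -3(0) + (-5) = -5 ✓
  (2) 0 < 10 ✓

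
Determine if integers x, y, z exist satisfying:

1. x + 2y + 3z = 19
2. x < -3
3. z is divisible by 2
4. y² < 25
Yes

Take x = -9, y = 2, z = 8. Substituting into each constraint:
  (1) (-9) + 2(2) + 3(8) = 19 ✓
  (2) -9 < -3 ✓
  (3) 8 = 2 × 4, remainder 0 ✓
  (4) y² = (2)² = 4, and 4 < 25 ✓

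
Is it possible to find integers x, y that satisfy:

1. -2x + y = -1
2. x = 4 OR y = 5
Yes

Take x = 4, y = 7. Substituting into each constraint:
  (1) -2(4) + 7 = -1 ✓
  (2) x = 4, target 4 ✓ (first branch holds)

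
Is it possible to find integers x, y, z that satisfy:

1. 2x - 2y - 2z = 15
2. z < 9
No

Even the single constraint (2x - 2y - 2z = 15) is infeasible over the integers.

  - 2x - 2y - 2z = 15: every term on the left is divisible by 2, so the LHS ≡ 0 (mod 2), but the RHS 15 is not — no integer solution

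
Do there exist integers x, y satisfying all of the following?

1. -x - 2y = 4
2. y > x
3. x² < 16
Yes

Take x = -2, y = -1. Substituting into each constraint:
  (1) 2 - 2(-1) = 4 ✓
  (2) -1 > -2 ✓
  (3) x² = (-2)² = 4, and 4 < 16 ✓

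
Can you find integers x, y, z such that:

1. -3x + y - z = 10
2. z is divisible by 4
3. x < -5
Yes

Take x = -6, y = -8, z = 0. Substituting into each constraint:
  (1) -3(-6) + (-8) + 0 = 10 ✓
  (2) 0 = 4 × 0, remainder 0 ✓
  (3) -6 < -5 ✓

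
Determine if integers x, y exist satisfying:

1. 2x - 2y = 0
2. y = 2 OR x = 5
Yes

Take x = 5, y = 5. Substituting into each constraint:
  (1) 2(5) - 2(5) = 0 ✓
  (2) x = 5, target 5 ✓ (second branch holds)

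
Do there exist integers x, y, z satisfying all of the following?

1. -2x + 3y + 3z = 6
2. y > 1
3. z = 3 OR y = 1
Yes

Take x = 6, y = 3, z = 3. Substituting into each constraint:
  (1) -2(6) + 3(3) + 3(3) = 6 ✓
  (2) 3 > 1 ✓
  (3) z = 3, target 3 ✓ (first branch holds)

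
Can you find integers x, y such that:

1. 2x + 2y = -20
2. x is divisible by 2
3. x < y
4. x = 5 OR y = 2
Yes

Take x = -12, y = 2. Substituting into each constraint:
  (1) 2(-12) + 2(2) = -20 ✓
  (2) -12 = 2 × -6, remainder 0 ✓
  (3) -12 < 2 ✓
  (4) y = 2, target 2 ✓ (second branch holds)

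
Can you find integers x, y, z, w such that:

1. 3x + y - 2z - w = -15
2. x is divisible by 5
Yes

Take x = 0, y = 0, z = 7, w = 1. Substituting into each constraint:
  (1) 3(0) + 0 - 2(7) + (-1) = -15 ✓
  (2) 0 = 5 × 0, remainder 0 ✓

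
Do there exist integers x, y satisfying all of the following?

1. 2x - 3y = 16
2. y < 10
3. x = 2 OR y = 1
Yes

Take x = 2, y = -4. Substituting into each constraint:
  (1) 2(2) - 3(-4) = 16 ✓
  (2) -4 < 10 ✓
  (3) x = 2, target 2 ✓ (first branch holds)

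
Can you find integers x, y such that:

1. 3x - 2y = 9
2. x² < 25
Yes

Take x = 3, y = 0. Substituting into each constraint:
  (1) 3(3) - 2(0) = 9 ✓
  (2) x² = (3)² = 9, and 9 < 25 ✓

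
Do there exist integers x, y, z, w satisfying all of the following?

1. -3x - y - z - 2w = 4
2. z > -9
Yes

Take x = 0, y = 0, z = 0, w = -2. Substituting into each constraint:
  (1) -3(0) + 0 + 0 - 2(-2) = 4 ✓
  (2) 0 > -9 ✓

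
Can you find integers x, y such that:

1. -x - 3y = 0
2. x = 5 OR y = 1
Yes

Take x = -3, y = 1. Substituting into each constraint:
  (1) 3 - 3(1) = 0 ✓
  (2) y = 1, target 1 ✓ (second branch holds)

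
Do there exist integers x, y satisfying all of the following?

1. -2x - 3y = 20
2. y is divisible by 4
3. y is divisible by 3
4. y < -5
Yes

Take x = 8, y = -12. Substituting into each constraint:
  (1) -2(8) - 3(-12) = 20 ✓
  (2) -12 = 4 × -3, remainder 0 ✓
  (3) -12 = 3 × -4, remainder 0 ✓
  (4) -12 < -5 ✓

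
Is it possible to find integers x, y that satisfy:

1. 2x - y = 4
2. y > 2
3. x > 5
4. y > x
Yes

Take x = 6, y = 8. Substituting into each constraint:
  (1) 2(6) + (-8) = 4 ✓
  (2) 8 > 2 ✓
  (3) 6 > 5 ✓
  (4) 8 > 6 ✓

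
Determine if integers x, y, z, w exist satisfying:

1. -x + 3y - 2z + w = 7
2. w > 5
Yes

Take x = 0, y = 0, z = 0, w = 7. Substituting into each constraint:
  (1) 0 + 3(0) - 2(0) + 7 = 7 ✓
  (2) 7 > 5 ✓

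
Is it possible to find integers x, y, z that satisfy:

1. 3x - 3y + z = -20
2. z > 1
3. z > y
Yes

Take x = -8, y = 0, z = 4. Substituting into each constraint:
  (1) 3(-8) - 3(0) + 4 = -20 ✓
  (2) 4 > 1 ✓
  (3) 4 > 0 ✓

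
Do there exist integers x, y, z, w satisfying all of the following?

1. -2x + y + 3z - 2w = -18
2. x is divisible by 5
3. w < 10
Yes

Take x = 0, y = -18, z = 0, w = 0. Substituting into each constraint:
  (1) -2(0) + (-18) + 3(0) - 2(0) = -18 ✓
  (2) 0 = 5 × 0, remainder 0 ✓
  (3) 0 < 10 ✓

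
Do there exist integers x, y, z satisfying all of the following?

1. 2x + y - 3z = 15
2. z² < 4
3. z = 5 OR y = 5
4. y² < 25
No

A contradictory subset is {z² < 4, z = 5 OR y = 5, y² < 25}. No integer assignment can satisfy these jointly:

  - z² < 4: restricts z to |z| ≤ 1
  - z = 5 OR y = 5: forces a choice: either z = 5 or y = 5
  - y² < 25: restricts y to |y| ≤ 4

Split on the disjunction (z = 5 OR y = 5):
  • If z = 5: this contradicts z² < 4, which requires |z| ≤ 1.
  • If y = 5: this contradicts y² < 25, which requires |y| ≤ 4.
Both branches are infeasible, so the system has no integer solution.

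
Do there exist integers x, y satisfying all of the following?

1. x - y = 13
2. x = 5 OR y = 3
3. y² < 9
No

The full constraint system is jointly infeasible over the integers. Each constraint and what it forces:

  - x - y = 13: is a linear equation tying the variables together
  - x = 5 OR y = 3: forces a choice: either x = 5 or y = 3
  - y² < 9: restricts y to |y| ≤ 2

Split on the disjunction (x = 5 OR y = 3):
  • If x = 5: the equation forces y = -8, but y² < 9 requires |y| ≤ 2.
  • If y = 3: this contradicts y² < 9, which requires |y| ≤ 2.
Both branches are infeasible, so the system has no integer solution.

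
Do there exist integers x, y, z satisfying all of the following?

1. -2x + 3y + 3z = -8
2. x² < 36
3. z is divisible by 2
Yes

Take x = 1, y = -2, z = 0. Substituting into each constraint:
  (1) -2(1) + 3(-2) + 3(0) = -8 ✓
  (2) x² = (1)² = 1, and 1 < 36 ✓
  (3) 0 = 2 × 0, remainder 0 ✓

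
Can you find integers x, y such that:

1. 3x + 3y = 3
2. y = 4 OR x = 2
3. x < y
Yes

Take x = -3, y = 4. Substituting into each constraint:
  (1) 3(-3) + 3(4) = 3 ✓
  (2) y = 4, target 4 ✓ (first branch holds)
  (3) -3 < 4 ✓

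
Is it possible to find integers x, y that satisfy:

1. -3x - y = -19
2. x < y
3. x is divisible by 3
Yes

Take x = 0, y = 19. Substituting into each constraint:
  (1) -3(0) + (-19) = -19 ✓
  (2) 0 < 19 ✓
  (3) 0 = 3 × 0, remainder 0 ✓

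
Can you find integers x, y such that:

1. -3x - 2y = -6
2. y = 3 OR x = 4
Yes

Take x = 4, y = -3. Substituting into each constraint:
  (1) -3(4) - 2(-3) = -6 ✓
  (2) x = 4, target 4 ✓ (second branch holds)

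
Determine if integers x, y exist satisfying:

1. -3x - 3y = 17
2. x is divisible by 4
No

Even the single constraint (-3x - 3y = 17) is infeasible over the integers.

  - -3x - 3y = 17: every term on the left is divisible by 3, so the LHS ≡ 0 (mod 3), but the RHS 17 is not — no integer solution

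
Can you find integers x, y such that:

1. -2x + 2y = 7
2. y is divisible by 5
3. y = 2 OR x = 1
No

Even the single constraint (-2x + 2y = 7) is infeasible over the integers.

  - -2x + 2y = 7: every term on the left is divisible by 2, so the LHS ≡ 0 (mod 2), but the RHS 7 is not — no integer solution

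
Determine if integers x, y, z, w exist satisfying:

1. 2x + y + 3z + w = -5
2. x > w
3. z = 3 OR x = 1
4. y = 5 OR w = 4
Yes

Take x = -6, y = 5, z = 3, w = -7. Substituting into each constraint:
  (1) 2(-6) + 5 + 3(3) + (-7) = -5 ✓
  (2) -6 > -7 ✓
  (3) z = 3, target 3 ✓ (first branch holds)
  (4) y = 5, target 5 ✓ (first branch holds)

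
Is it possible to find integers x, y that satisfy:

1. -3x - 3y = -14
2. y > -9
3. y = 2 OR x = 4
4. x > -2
No

Even the single constraint (-3x - 3y = -14) is infeasible over the integers.

  - -3x - 3y = -14: every term on the left is divisible by 3, so the LHS ≡ 0 (mod 3), but the RHS -14 is not — no integer solution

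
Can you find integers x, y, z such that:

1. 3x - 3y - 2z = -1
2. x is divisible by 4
Yes

Take x = 0, y = -1, z = 2. Substituting into each constraint:
  (1) 3(0) - 3(-1) - 2(2) = -1 ✓
  (2) 0 = 4 × 0, remainder 0 ✓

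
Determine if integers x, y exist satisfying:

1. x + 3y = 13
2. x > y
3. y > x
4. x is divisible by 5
No

A contradictory subset is {x > y, y > x}. No integer assignment can satisfy these jointly:

  - x > y: bounds one variable relative to another variable
  - y > x: bounds one variable relative to another variable

Direct contradiction: x > y and y > x cannot both hold.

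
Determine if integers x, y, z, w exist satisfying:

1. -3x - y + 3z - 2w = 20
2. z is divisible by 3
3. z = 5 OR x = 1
Yes

Take x = 1, y = 1, z = 6, w = -3. Substituting into each constraint:
  (1) -3(1) + (-1) + 3(6) - 2(-3) = 20 ✓
  (2) 6 = 3 × 2, remainder 0 ✓
  (3) x = 1, target 1 ✓ (second branch holds)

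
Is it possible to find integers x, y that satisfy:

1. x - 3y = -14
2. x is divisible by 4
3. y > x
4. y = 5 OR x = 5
No

A contradictory subset is {x - 3y = -14, x is divisible by 4, y = 5 OR x = 5}. No integer assignment can satisfy these jointly:

  - x - 3y = -14: is a linear equation tying the variables together
  - x is divisible by 4: restricts x to multiples of 4
  - y = 5 OR x = 5: forces a choice: either y = 5 or x = 5

Split on the disjunction (y = 5 OR x = 5):
  • If y = 5: with y = 5, writing x = 4x', every remaining term of the linear equation is divisible by 4, so the left side is ≡ 0 (mod 4); but the right side 1 ≡ 1 (mod 4). No integers can satisfy it.
  • If x = 5: this contradicts the divisibility constraint — 5 is not a multiple of 4.
Both branches are infeasible, so the system has no integer solution.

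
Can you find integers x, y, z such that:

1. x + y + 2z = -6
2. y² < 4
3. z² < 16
Yes

Take x = -6, y = 0, z = 0. Substituting into each constraint:
  (1) (-6) + 0 + 2(0) = -6 ✓
  (2) y² = (0)² = 0, and 0 < 4 ✓
  (3) z² = (0)² = 0, and 0 < 16 ✓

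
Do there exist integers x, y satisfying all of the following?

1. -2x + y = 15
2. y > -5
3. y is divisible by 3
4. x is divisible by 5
Yes

Take x = 0, y = 15. Substituting into each constraint:
  (1) -2(0) + 15 = 15 ✓
  (2) 15 > -5 ✓
  (3) 15 = 3 × 5, remainder 0 ✓
  (4) 0 = 5 × 0, remainder 0 ✓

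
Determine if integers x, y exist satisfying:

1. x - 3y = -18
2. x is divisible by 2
Yes

Take x = 0, y = 6. Substituting into each constraint:
  (1) 0 - 3(6) = -18 ✓
  (2) 0 = 2 × 0, remainder 0 ✓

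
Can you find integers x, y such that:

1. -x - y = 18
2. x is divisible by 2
Yes

Take x = 0, y = -18. Substituting into each constraint:
  (1) 0 + 18 = 18 ✓
  (2) 0 = 2 × 0, remainder 0 ✓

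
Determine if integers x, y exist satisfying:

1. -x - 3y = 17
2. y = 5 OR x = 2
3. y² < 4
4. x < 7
No

A contradictory subset is {-x - 3y = 17, y = 5 OR x = 2, y² < 4}. No integer assignment can satisfy these jointly:

  - -x - 3y = 17: is a linear equation tying the variables together
  - y = 5 OR x = 2: forces a choice: either y = 5 or x = 2
  - y² < 4: restricts y to |y| ≤ 1

Split on the disjunction (y = 5 OR x = 2):
  • If y = 5: this contradicts y² < 4, which requires |y| ≤ 1.
  • If x = 2: with x = 2, every remaining term of the linear equation is divisible by 3, so the left side is ≡ 0 (mod 3); but the right side 19 ≡ 1 (mod 3). No integers can satisfy it.
Both branches are infeasible, so the system has no integer solution.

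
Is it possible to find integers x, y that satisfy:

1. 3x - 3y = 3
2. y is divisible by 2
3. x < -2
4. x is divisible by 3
Yes

Take x = -3, y = -4. Substituting into each constraint:
  (1) 3(-3) - 3(-4) = 3 ✓
  (2) -4 = 2 × -2, remainder 0 ✓
  (3) -3 < -2 ✓
  (4) -3 = 3 × -1, remainder 0 ✓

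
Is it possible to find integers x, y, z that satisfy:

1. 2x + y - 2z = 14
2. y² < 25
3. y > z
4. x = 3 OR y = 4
Yes

Take x = 3, y = 2, z = -3. Substituting into each constraint:
  (1) 2(3) + 2 - 2(-3) = 14 ✓
  (2) y² = (2)² = 4, and 4 < 25 ✓
  (3) 2 > -3 ✓
  (4) x = 3, target 3 ✓ (first branch holds)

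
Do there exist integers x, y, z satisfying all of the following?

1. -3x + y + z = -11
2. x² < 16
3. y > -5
Yes

Take x = 0, y = 0, z = -11. Substituting into each constraint:
  (1) -3(0) + 0 + (-11) = -11 ✓
  (2) x² = (0)² = 0, and 0 < 16 ✓
  (3) 0 > -5 ✓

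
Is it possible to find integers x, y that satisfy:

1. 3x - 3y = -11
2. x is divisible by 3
No

Even the single constraint (3x - 3y = -11) is infeasible over the integers.

  - 3x - 3y = -11: every term on the left is divisible by 3, so the LHS ≡ 0 (mod 3), but the RHS -11 is not — no integer solution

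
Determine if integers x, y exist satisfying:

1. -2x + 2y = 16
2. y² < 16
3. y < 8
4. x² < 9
No

A contradictory subset is {-2x + 2y = 16, y² < 16, x² < 9}. No integer assignment can satisfy these jointly:

  - -2x + 2y = 16: is a linear equation tying the variables together
  - y² < 16: restricts y to |y| ≤ 3
  - x² < 9: restricts x to |x| ≤ 2

Range argument: with x ∈ [-2, 2], y ∈ [-3, 3], the left side of the equation is at most 10, but the right side is 16 > 10. No integer solution exists.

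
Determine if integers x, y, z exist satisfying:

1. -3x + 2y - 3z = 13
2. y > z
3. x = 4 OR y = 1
Yes

Take x = 4, y = -22, z = -23. Substituting into each constraint:
  (1) -3(4) + 2(-22) - 3(-23) = 13 ✓
  (2) -22 > -23 ✓
  (3) x = 4, target 4 ✓ (first branch holds)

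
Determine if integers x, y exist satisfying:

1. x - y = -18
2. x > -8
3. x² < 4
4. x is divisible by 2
Yes

Take x = 0, y = 18. Substituting into each constraint:
  (1) 0 + (-18) = -18 ✓
  (2) 0 > -8 ✓
  (3) x² = (0)² = 0, and 0 < 4 ✓
  (4) 0 = 2 × 0, remainder 0 ✓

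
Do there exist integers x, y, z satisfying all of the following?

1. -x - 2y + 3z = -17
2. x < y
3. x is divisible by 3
Yes

Take x = 0, y = 1, z = -5. Substituting into each constraint:
  (1) 0 - 2(1) + 3(-5) = -17 ✓
  (2) 0 < 1 ✓
  (3) 0 = 3 × 0, remainder 0 ✓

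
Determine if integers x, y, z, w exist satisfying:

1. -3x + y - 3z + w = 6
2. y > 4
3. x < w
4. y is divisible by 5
Yes

Take x = 0, y = 5, z = 0, w = 1. Substituting into each constraint:
  (1) -3(0) + 5 - 3(0) + 1 = 6 ✓
  (2) 5 > 4 ✓
  (3) 0 < 1 ✓
  (4) 5 = 5 × 1, remainder 0 ✓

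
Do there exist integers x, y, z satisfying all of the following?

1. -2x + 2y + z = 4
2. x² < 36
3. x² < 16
Yes

Take x = 0, y = 2, z = 0. Substituting into each constraint:
  (1) -2(0) + 2(2) + 0 = 4 ✓
  (2) x² = (0)² = 0, and 0 < 36 ✓
  (3) x² = (0)² = 0, and 0 < 16 ✓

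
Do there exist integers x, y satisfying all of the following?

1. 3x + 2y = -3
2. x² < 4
Yes

Take x = 1, y = -3. Substituting into each constraint:
  (1) 3(1) + 2(-3) = -3 ✓
  (2) x² = (1)² = 1, and 1 < 4 ✓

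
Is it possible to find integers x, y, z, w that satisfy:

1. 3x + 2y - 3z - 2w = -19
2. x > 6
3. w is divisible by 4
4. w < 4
Yes

Take x = 7, y = -20, z = 0, w = 0. Substituting into each constraint:
  (1) 3(7) + 2(-20) - 3(0) - 2(0) = -19 ✓
  (2) 7 > 6 ✓
  (3) 0 = 4 × 0, remainder 0 ✓
  (4) 0 < 4 ✓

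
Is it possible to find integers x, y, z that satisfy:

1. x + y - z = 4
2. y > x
Yes

Take x = 0, y = 1, z = -3. Substituting into each constraint:
  (1) 0 + 1 + 3 = 4 ✓
  (2) 1 > 0 ✓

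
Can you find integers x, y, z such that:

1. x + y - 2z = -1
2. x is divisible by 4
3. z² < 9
Yes

Take x = 0, y = -1, z = 0. Substituting into each constraint:
  (1) 0 + (-1) - 2(0) = -1 ✓
  (2) 0 = 4 × 0, remainder 0 ✓
  (3) z² = (0)² = 0, and 0 < 9 ✓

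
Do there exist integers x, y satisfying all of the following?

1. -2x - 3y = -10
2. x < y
Yes

Take x = -1, y = 4. Substituting into each constraint:
  (1) -2(-1) - 3(4) = -10 ✓
  (2) -1 < 4 ✓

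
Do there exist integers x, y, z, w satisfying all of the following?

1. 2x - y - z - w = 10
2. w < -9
Yes

Take x = 0, y = 0, z = 0, w = -10. Substituting into each constraint:
  (1) 2(0) + 0 + 0 + 10 = 10 ✓
  (2) -10 < -9 ✓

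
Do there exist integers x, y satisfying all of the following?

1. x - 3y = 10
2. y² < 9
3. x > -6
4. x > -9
Yes

Take x = 10, y = 0. Substituting into each constraint:
  (1) 10 - 3(0) = 10 ✓
  (2) y² = (0)² = 0, and 0 < 9 ✓
  (3) 10 > -6 ✓
  (4) 10 > -9 ✓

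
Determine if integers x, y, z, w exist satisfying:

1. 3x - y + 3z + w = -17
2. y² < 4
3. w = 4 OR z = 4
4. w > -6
Yes

Take x = -8, y = 0, z = 4, w = -5. Substituting into each constraint:
  (1) 3(-8) + 0 + 3(4) + (-5) = -17 ✓
  (2) y² = (0)² = 0, and 0 < 4 ✓
  (3) z = 4, target 4 ✓ (second branch holds)
  (4) -5 > -6 ✓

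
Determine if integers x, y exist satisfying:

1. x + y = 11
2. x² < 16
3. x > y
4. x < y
No

A contradictory subset is {x > y, x < y}. No integer assignment can satisfy these jointly:

  - x > y: bounds one variable relative to another variable
  - x < y: bounds one variable relative to another variable

Direct contradiction: x > y and y > x cannot both hold.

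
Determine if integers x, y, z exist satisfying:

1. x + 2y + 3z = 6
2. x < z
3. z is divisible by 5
Yes

Take x = -2, y = 4, z = 0. Substituting into each constraint:
  (1) (-2) + 2(4) + 3(0) = 6 ✓
  (2) -2 < 0 ✓
  (3) 0 = 5 × 0, remainder 0 ✓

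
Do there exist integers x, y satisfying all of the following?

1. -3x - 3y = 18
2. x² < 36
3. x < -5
No

A contradictory subset is {x² < 36, x < -5}. No integer assignment can satisfy these jointly:

  - x² < 36: restricts x to |x| ≤ 5
  - x < -5: bounds one variable relative to a constant

Direct contradiction: the bounds on x require x ≥ -5 and x ≤ -6 simultaneously, which is empty.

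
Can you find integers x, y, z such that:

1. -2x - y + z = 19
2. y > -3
Yes

Take x = 0, y = -2, z = 17. Substituting into each constraint:
  (1) -2(0) + 2 + 17 = 19 ✓
  (2) -2 > -3 ✓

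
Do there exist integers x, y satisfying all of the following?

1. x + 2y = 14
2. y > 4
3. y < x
No

The full constraint system is jointly infeasible over the integers. Each constraint and what it forces:

  - x + 2y = 14: is a linear equation tying the variables together
  - y > 4: bounds one variable relative to a constant
  - y < x: bounds one variable relative to another variable

Propagating the comparison: x > y and y ≥ 5 give x ≥ 6. Range argument: with x ∈ [6, ∞], y ∈ [5, ∞], the left side of the equation is at least 16, but the right side is 14 < 16. No integer solution exists.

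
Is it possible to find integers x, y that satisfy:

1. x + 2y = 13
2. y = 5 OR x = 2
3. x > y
No

The full constraint system is jointly infeasible over the integers. Each constraint and what it forces:

  - x + 2y = 13: is a linear equation tying the variables together
  - y = 5 OR x = 2: forces a choice: either y = 5 or x = 2
  - x > y: bounds one variable relative to another variable

Split on the disjunction (y = 5 OR x = 2):
  • If y = 5: the equation forces x = 3, giving (y, x) = (5, 3), which violates x > y.
  • If x = 2: with x = 2, every remaining term of the linear equation is divisible by 2, so the left side is ≡ 0 (mod 2); but the right side 11 ≡ 1 (mod 2). No integers can satisfy it.
Both branches are infeasible, so the system has no integer solution.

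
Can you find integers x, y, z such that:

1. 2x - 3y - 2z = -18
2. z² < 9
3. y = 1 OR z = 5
No

The full constraint system is jointly infeasible over the integers. Each constraint and what it forces:

  - 2x - 3y - 2z = -18: is a linear equation tying the variables together
  - z² < 9: restricts z to |z| ≤ 2
  - y = 1 OR z = 5: forces a choice: either y = 1 or z = 5

Split on the disjunction (y = 1 OR z = 5):
  • If y = 1: with y = 1, every remaining term of the linear equation is divisible by 2, so the left side is ≡ 0 (mod 2); but the right side -15 ≡ 1 (mod 2). No integers can satisfy it.
  • If z = 5: this contradicts z² < 9, which requires |z| ≤ 2.
Both branches are infeasible, so the system has no integer solution.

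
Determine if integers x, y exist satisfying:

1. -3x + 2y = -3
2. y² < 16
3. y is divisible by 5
Yes

Take x = 1, y = 0. Substituting into each constraint:
  (1) -3(1) + 2(0) = -3 ✓
  (2) y² = (0)² = 0, and 0 < 16 ✓
  (3) 0 = 5 × 0, remainder 0 ✓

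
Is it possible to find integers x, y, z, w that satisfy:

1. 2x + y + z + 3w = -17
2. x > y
Yes

Take x = 1, y = 0, z = 2, w = -7. Substituting into each constraint:
  (1) 2(1) + 0 + 2 + 3(-7) = -17 ✓
  (2) 1 > 0 ✓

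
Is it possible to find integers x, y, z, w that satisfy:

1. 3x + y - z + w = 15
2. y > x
Yes

Take x = 0, y = 1, z = -14, w = 0. Substituting into each constraint:
  (1) 3(0) + 1 + 14 + 0 = 15 ✓
  (2) 1 > 0 ✓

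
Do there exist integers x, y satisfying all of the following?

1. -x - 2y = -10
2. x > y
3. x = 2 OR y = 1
Yes

Take x = 8, y = 1. Substituting into each constraint:
  (1) (-8) - 2(1) = -10 ✓
  (2) 8 > 1 ✓
  (3) y = 1, target 1 ✓ (second branch holds)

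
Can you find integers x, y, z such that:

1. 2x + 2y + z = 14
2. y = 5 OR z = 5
Yes

Take x = 2, y = 5, z = 0. Substituting into each constraint:
  (1) 2(2) + 2(5) + 0 = 14 ✓
  (2) y = 5, target 5 ✓ (first branch holds)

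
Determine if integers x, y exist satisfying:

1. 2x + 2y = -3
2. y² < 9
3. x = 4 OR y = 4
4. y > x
No

Even the single constraint (2x + 2y = -3) is infeasible over the integers.

  - 2x + 2y = -3: every term on the left is divisible by 2, so the LHS ≡ 0 (mod 2), but the RHS -3 is not — no integer solution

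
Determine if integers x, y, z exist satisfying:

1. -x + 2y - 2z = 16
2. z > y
Yes

Take x = -18, y = 0, z = 1. Substituting into each constraint:
  (1) 18 + 2(0) - 2(1) = 16 ✓
  (2) 1 > 0 ✓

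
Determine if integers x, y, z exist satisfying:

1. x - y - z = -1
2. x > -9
Yes

Take x = 0, y = 0, z = 1. Substituting into each constraint:
  (1) 0 + 0 + (-1) = -1 ✓
  (2) 0 > -9 ✓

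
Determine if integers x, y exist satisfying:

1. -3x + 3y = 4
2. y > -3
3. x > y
No

Even the single constraint (-3x + 3y = 4) is infeasible over the integers.

  - -3x + 3y = 4: every term on the left is divisible by 3, so the LHS ≡ 0 (mod 3), but the RHS 4 is not — no integer solution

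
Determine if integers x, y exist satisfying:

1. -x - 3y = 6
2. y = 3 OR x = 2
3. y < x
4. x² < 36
No

A contradictory subset is {-x - 3y = 6, y = 3 OR x = 2, y < x}. No integer assignment can satisfy these jointly:

  - -x - 3y = 6: is a linear equation tying the variables together
  - y = 3 OR x = 2: forces a choice: either y = 3 or x = 2
  - y < x: bounds one variable relative to another variable

Split on the disjunction (y = 3 OR x = 2):
  • If y = 3: the equation forces x = -15, giving (y, x) = (3, -15), which violates x > y.
  • If x = 2: with x = 2, every remaining term of the linear equation is divisible by 3, so the left side is ≡ 0 (mod 3); but the right side 8 ≡ 2 (mod 3). No integers can satisfy it.
Both branches are infeasible, so the system has no integer solution.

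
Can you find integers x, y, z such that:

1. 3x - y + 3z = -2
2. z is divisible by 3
Yes

Take x = 0, y = 2, z = 0. Substituting into each constraint:
  (1) 3(0) + (-2) + 3(0) = -2 ✓
  (2) 0 = 3 × 0, remainder 0 ✓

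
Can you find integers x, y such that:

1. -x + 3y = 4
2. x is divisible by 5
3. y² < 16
Yes

Take x = 5, y = 3. Substituting into each constraint:
  (1) (-5) + 3(3) = 4 ✓
  (2) 5 = 5 × 1, remainder 0 ✓
  (3) y² = (3)² = 9, and 9 < 16 ✓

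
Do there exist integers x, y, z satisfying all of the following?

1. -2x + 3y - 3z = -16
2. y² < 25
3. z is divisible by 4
Yes

Take x = 2, y = -4, z = 0. Substituting into each constraint:
  (1) -2(2) + 3(-4) - 3(0) = -16 ✓
  (2) y² = (-4)² = 16, and 16 < 25 ✓
  (3) 0 = 4 × 0, remainder 0 ✓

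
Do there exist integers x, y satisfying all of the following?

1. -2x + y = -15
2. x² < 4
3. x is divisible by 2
Yes

Take x = 0, y = -15. Substituting into each constraint:
  (1) -2(0) + (-15) = -15 ✓
  (2) x² = (0)² = 0, and 0 < 4 ✓
  (3) 0 = 2 × 0, remainder 0 ✓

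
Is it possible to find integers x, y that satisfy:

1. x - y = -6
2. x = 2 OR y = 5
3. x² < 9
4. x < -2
No

A contradictory subset is {x - y = -6, x = 2 OR y = 5, x < -2}. No integer assignment can satisfy these jointly:

  - x - y = -6: is a linear equation tying the variables together
  - x = 2 OR y = 5: forces a choice: either x = 2 or y = 5
  - x < -2: bounds one variable relative to a constant

Split on the disjunction (x = 2 OR y = 5):
  • If x = 2: this contradicts the bound x ≤ -3.
  • If y = 5: the equation forces x = -1, which contradicts the bound x ≤ -3.
Both branches are infeasible, so the system has no integer solution.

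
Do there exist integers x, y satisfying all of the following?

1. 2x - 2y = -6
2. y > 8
Yes

Take x = 6, y = 9. Substituting into each constraint:
  (1) 2(6) - 2(9) = -6 ✓
  (2) 9 > 8 ✓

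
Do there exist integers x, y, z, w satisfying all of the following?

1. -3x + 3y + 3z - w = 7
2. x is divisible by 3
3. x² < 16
Yes

Take x = 0, y = 3, z = 0, w = 2. Substituting into each constraint:
  (1) -3(0) + 3(3) + 3(0) + (-2) = 7 ✓
  (2) 0 = 3 × 0, remainder 0 ✓
  (3) x² = (0)² = 0, and 0 < 16 ✓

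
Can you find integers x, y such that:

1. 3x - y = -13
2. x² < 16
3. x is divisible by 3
Yes

Take x = 0, y = 13. Substituting into each constraint:
  (1) 3(0) + (-13) = -13 ✓
  (2) x² = (0)² = 0, and 0 < 16 ✓
  (3) 0 = 3 × 0, remainder 0 ✓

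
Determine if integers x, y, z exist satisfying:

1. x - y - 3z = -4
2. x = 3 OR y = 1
Yes

Take x = -3, y = 1, z = 0. Substituting into each constraint:
  (1) (-3) + (-1) - 3(0) = -4 ✓
  (2) y = 1, target 1 ✓ (second branch holds)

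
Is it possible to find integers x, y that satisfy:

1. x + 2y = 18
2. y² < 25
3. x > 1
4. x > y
Yes

Take x = 18, y = 0. Substituting into each constraint:
  (1) 18 + 2(0) = 18 ✓
  (2) y² = (0)² = 0, and 0 < 25 ✓
  (3) 18 > 1 ✓
  (4) 18 > 0 ✓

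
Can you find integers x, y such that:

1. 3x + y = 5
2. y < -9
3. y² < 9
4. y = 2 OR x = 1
No

A contradictory subset is {3x + y = 5, y < -9, y = 2 OR x = 1}. No integer assignment can satisfy these jointly:

  - 3x + y = 5: is a linear equation tying the variables together
  - y < -9: bounds one variable relative to a constant
  - y = 2 OR x = 1: forces a choice: either y = 2 or x = 1

Split on the disjunction (y = 2 OR x = 1):
  • If y = 2: this contradicts the bound y ≤ -10.
  • If x = 1: the equation forces y = 2, which contradicts the bound y ≤ -10.
Both branches are infeasible, so the system has no integer solution.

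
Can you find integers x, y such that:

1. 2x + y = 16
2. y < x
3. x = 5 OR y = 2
Yes

Take x = 7, y = 2. Substituting into each constraint:
  (1) 2(7) + 2 = 16 ✓
  (2) 2 < 7 ✓
  (3) y = 2, target 2 ✓ (second branch holds)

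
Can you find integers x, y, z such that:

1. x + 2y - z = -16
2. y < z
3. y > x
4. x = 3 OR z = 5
Yes

Take x = -19, y = 4, z = 5. Substituting into each constraint:
  (1) (-19) + 2(4) + (-5) = -16 ✓
  (2) 4 < 5 ✓
  (3) 4 > -19 ✓
  (4) z = 5, target 5 ✓ (second branch holds)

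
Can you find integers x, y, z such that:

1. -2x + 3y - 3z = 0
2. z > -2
Yes

Take x = 0, y = 0, z = 0. Substituting into each constraint:
  (1) -2(0) + 3(0) - 3(0) = 0 ✓
  (2) 0 > -2 ✓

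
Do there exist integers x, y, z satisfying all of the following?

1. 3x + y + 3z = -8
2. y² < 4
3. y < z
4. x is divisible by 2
Yes

Take x = -8, y = 1, z = 5. Substituting into each constraint:
  (1) 3(-8) + 1 + 3(5) = -8 ✓
  (2) y² = (1)² = 1, and 1 < 4 ✓
  (3) 1 < 5 ✓
  (4) -8 = 2 × -4, remainder 0 ✓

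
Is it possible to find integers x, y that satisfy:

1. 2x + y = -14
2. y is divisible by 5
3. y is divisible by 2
Yes

Take x = -7, y = 0. Substituting into each constraint:
  (1) 2(-7) + 0 = -14 ✓
  (2) 0 = 5 × 0, remainder 0 ✓
  (3) 0 = 2 × 0, remainder 0 ✓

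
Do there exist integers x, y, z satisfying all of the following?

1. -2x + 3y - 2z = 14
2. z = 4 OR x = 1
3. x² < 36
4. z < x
Yes

Take x = 1, y = 4, z = -2. Substituting into each constraint:
  (1) -2(1) + 3(4) - 2(-2) = 14 ✓
  (2) x = 1, target 1 ✓ (second branch holds)
  (3) x² = (1)² = 1, and 1 < 36 ✓
  (4) -2 < 1 ✓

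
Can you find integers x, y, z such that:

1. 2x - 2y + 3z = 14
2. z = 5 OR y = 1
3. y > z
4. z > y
No

A contradictory subset is {y > z, z > y}. No integer assignment can satisfy these jointly:

  - y > z: bounds one variable relative to another variable
  - z > y: bounds one variable relative to another variable

Direct contradiction: y > z and z > y cannot both hold.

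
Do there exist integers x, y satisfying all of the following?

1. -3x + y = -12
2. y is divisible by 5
Yes

Take x = 4, y = 0. Substituting into each constraint:
  (1) -3(4) + 0 = -12 ✓
  (2) 0 = 5 × 0, remainder 0 ✓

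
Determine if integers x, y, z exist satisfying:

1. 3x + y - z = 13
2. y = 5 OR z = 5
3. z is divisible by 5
Yes

Take x = 5, y = 3, z = 5. Substituting into each constraint:
  (1) 3(5) + 3 + (-5) = 13 ✓
  (2) z = 5, target 5 ✓ (second branch holds)
  (3) 5 = 5 × 1, remainder 0 ✓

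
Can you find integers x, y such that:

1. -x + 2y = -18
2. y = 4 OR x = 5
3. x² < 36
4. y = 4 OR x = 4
No

The full constraint system is jointly infeasible over the integers. Each constraint and what it forces:

  - -x + 2y = -18: is a linear equation tying the variables together
  - y = 4 OR x = 5: forces a choice: either y = 4 or x = 5
  - x² < 36: restricts x to |x| ≤ 5
  - y = 4 OR x = 4: forces a choice: either y = 4 or x = 4

The bounds confine x to {-5, -4, -3, -2, -1, 0, 1, 2, 3, 4, 5}. For each value, substitute into the equation:
  • x = -5: the equation gives 2y = -23, so y would not be an integer.
  • x = -4: the equation forces y = -11, but neither branch of (y = 4 OR x = 5) holds.
  • x = -3: the equation gives 2y = -21, so y would not be an integer.
  • x = -2: the equation forces y = -10, but neither branch of (y = 4 OR x = 5) holds.
  • x = -1: the equation gives 2y = -19, so y would not be an integer.
  • x = 0: the equation forces y = -9, but neither branch of (y = 4 OR x = 5) holds.
  • x = 1: the equation gives 2y = -17, so y would not be an integer.
  • x = 2: the equation forces y = -8, but neither branch of (y = 4 OR x = 5) holds.
  • x = 3: the equation gives 2y = -15, so y would not be an integer.
  • x = 4: the equation forces y = -7, but neither branch of (y = 4 OR x = 5) holds.
  • x = 5: the equation gives 2y = -13, so y would not be an integer.
Every case fails, so no integer solution exists.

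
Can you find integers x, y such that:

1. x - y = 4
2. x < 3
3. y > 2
No

The full constraint system is jointly infeasible over the integers. Each constraint and what it forces:

  - x - y = 4: is a linear equation tying the variables together
  - x < 3: bounds one variable relative to a constant
  - y > 2: bounds one variable relative to a constant

Range argument: with x ∈ [−∞, 2], y ∈ [3, ∞], the left side of the equation is at most -1, but the right side is 4 > -1. No integer solution exists.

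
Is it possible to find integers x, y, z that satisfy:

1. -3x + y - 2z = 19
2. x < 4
Yes

Take x = -6, y = 1, z = 0. Substituting into each constraint:
  (1) -3(-6) + 1 - 2(0) = 19 ✓
  (2) -6 < 4 ✓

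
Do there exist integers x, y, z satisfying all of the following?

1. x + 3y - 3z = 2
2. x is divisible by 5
Yes

Take x = -10, y = 1, z = -3. Substituting into each constraint:
  (1) (-10) + 3(1) - 3(-3) = 2 ✓
  (2) -10 = 5 × -2, remainder 0 ✓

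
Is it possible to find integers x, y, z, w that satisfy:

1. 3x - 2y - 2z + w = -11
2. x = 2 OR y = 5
Yes

Take x = 2, y = 0, z = 0, w = -17. Substituting into each constraint:
  (1) 3(2) - 2(0) - 2(0) + (-17) = -11 ✓
  (2) x = 2, target 2 ✓ (first branch holds)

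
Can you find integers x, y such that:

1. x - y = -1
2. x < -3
Yes

Take x = -4, y = -3. Substituting into each constraint:
  (1) (-4) + 3 = -1 ✓
  (2) -4 < -3 ✓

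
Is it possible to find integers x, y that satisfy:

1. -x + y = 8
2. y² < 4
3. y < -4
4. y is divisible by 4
No

A contradictory subset is {y² < 4, y < -4}. No integer assignment can satisfy these jointly:

  - y² < 4: restricts y to |y| ≤ 1
  - y < -4: bounds one variable relative to a constant

Direct contradiction: the bounds on y require y ≥ -1 and y ≤ -5 simultaneously, which is empty.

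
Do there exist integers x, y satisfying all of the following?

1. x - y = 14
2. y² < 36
Yes

Take x = 14, y = 0. Substituting into each constraint:
  (1) 14 + 0 = 14 ✓
  (2) y² = (0)² = 0, and 0 < 36 ✓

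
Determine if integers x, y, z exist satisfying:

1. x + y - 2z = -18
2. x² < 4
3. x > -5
Yes

Take x = 0, y = -18, z = 0. Substituting into each constraint:
  (1) 0 + (-18) - 2(0) = -18 ✓
  (2) x² = (0)² = 0, and 0 < 4 ✓
  (3) 0 > -5 ✓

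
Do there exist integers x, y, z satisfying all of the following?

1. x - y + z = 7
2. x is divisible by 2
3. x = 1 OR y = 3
Yes

Take x = 2, y = 3, z = 8. Substituting into each constraint:
  (1) 2 + (-3) + 8 = 7 ✓
  (2) 2 = 2 × 1, remainder 0 ✓
  (3) y = 3, target 3 ✓ (second branch holds)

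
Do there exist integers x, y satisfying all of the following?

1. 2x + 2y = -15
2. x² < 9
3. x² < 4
No

Even the single constraint (2x + 2y = -15) is infeasible over the integers.

  - 2x + 2y = -15: every term on the left is divisible by 2, so the LHS ≡ 0 (mod 2), but the RHS -15 is not — no integer solution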